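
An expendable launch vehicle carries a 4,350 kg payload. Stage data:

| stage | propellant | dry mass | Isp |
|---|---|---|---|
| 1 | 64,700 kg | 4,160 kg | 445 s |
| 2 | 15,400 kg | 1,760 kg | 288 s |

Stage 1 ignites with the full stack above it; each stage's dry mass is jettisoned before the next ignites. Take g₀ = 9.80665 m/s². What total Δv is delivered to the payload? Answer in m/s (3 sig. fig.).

Ignition mass of stage 1 = 64,700+4,160 + 15,400+1,760 + 4,350 = 90,370 kg.
Stage 1: m₀ = 90,370 kg, m_f = 90,370 − 64,700 = 25,670 kg; Δv = 445×9.80665×ln(3.52) = 4364.0×1.2586 ≈ 5492 m/s.
Stage 2: m₀ = 21,510 kg, m_f = 21,510 − 15,400 = 6,110 kg; Δv = 288×9.80665×ln(3.52) = 2824.3×1.2586 ≈ 3555 m/s.
Total Δv = 5492 + 3555 = 9047 m/s.

Δv ≈ 9050 m/s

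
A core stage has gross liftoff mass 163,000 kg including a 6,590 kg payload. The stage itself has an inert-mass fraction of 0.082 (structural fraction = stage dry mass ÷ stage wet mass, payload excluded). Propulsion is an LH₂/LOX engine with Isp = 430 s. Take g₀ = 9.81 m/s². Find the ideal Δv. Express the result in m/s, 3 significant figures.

Δv ≈ 8980 m/s

Stage wet mass = m₀ − payload = 163,000 − 6,590 = 156,410 kg.
Stage dry mass = ε × stage wet mass = 0.082 × 156,410 = 12,825.6 kg.
Burnout mass m_f = stage dry + payload = 12,825.6 + 6,590 = 19,415.6 kg.
v_e = Isp · g₀ = 430 × 9.81 = 4218.3 m/s.
Rocket equation: Δv = v_e · ln(163,000/19,415.6) = 4218.3 × ln(8.395) = 4218.3 × 2.1277 ≈ 8975 m/s.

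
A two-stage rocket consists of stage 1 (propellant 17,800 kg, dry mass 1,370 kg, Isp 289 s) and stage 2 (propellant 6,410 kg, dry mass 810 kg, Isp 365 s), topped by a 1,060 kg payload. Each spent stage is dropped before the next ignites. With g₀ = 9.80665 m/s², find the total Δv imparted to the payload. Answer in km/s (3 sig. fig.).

Δv ≈ 8.29 km/s

Ignition mass of stage 1 = 17,800+1,370 + 6,410+810 + 1,060 = 27,450 kg.
Stage 1: m₀ = 27,450 kg, m_f = 27,450 − 17,800 = 9,650 kg; Δv = 289×9.80665×ln(2.845) = 2834.1×1.0454 ≈ 2963 m/s.
Stage 2: m₀ = 8,280 kg, m_f = 8,280 − 6,410 = 1,870 kg; Δv = 365×9.80665×ln(4.428) = 3579.4×1.4879 ≈ 5326 m/s.
Total Δv = 2963 + 5326 = 8289 m/s.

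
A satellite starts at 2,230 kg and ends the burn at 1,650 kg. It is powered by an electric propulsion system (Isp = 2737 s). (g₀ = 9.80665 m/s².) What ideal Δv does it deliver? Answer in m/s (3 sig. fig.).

v_e = Isp · g₀ = 2737 × 9.80665 = 26840.8 m/s.
Δv = v_e · ln(m₀/m_f) = 26840.8 × ln(1.352) = 26840.8 × 0.3012 ≈ 8085.2 m/s.

Δv ≈ 8090 m/s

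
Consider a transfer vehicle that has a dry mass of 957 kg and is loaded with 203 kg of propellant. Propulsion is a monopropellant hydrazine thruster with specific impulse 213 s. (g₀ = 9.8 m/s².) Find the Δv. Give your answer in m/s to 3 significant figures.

v_e = Isp · g₀ = 213 × 9.8 = 2087.4 m/s.
m₀ = m_dry + m_prop = 957 + 203 = 1,160 kg.
Using Δv = v_e ln(m₀/m_f): Δv = v_e · ln(m₀/m_f) = 2087.4 × ln(1.212) = 2087.4 × 0.1924 ≈ 401.6 m/s.

Δv ≈ 402 m/s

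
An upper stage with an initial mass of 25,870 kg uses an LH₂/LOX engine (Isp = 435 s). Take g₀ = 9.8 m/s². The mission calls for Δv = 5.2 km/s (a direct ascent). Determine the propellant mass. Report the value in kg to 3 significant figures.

propellant mass ≈ 18200 kg

v_e = Isp · g₀ = 435 × 9.8 = 4263.0 m/s.
From the ideal rocket equation, m₀/m_f = exp(Δv / v_e) = exp(5200 / 4263.0) = exp(1.2198) = 3.3865.
m_f = 25,870 / 3.3865 = 7,639.16 kg, so propellant = m₀ − m_f = 25,870 − 7,639.16 = 18,230.84 kg.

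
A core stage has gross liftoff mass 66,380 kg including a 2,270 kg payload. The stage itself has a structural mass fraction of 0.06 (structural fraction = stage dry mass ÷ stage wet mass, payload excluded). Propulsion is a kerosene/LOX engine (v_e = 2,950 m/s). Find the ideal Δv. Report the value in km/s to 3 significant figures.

Δv ≈ 7.03 km/s

Stage wet mass = m₀ − payload = 66,380 − 2,270 = 64,110 kg.
Stage dry mass = ε × stage wet mass = 0.06 × 64,110 = 3,846.6 kg.
Burnout mass m_f = stage dry + payload = 3,846.6 + 2,270 = 6,116.6 kg.
Rocket equation: Δv = v_e · ln(66,380/6,116.6) = 2950.0 × ln(10.85) = 2950.0 × 2.3844 ≈ 7034 m/s.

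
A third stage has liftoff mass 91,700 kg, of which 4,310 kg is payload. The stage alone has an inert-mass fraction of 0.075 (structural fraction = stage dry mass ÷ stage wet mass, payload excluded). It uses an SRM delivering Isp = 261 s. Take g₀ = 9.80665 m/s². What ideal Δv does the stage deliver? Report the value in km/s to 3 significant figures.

Δv ≈ 5.46 km/s

Stage wet mass = m₀ − payload = 91,700 − 4,310 = 87,390 kg.
Stage dry mass = ε × stage wet mass = 0.075 × 87,390 = 6,554.25 kg.
Burnout mass m_f = stage dry + payload = 6,554.25 + 4,310 = 10,864.25 kg.
v_e = Isp · g₀ = 261 × 9.80665 = 2559.5 m/s.
Δv = v_e · ln(91,700/10,864.25) = 2559.5 × ln(8.441) = 2559.5 × 2.1330 ≈ 5460 m/s.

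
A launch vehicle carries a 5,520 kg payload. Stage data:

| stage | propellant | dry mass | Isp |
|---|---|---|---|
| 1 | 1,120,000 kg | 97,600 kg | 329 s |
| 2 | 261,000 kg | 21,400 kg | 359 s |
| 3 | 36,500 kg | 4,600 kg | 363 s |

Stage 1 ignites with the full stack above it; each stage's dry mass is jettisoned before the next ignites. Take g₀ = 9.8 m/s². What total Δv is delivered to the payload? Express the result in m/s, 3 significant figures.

Δv ≈ 15100 m/s

Ignition mass of stage 1 = 1,120,000+97,600 + 261,000+21,400 + 36,500+4,600 + 5,520 = 1,546,620 kg.
Stage 1: m₀ = 1,546,620 kg, m_f = 1,546,620 − 1,120,000 = 426,620 kg; Δv = 329×9.8×ln(3.625) = 3224.2×1.2879 ≈ 4153 m/s.
Stage 2: m₀ = 329,020 kg, m_f = 329,020 − 261,000 = 68,020 kg; Δv = 359×9.8×ln(4.837) = 3518.2×1.5763 ≈ 5546 m/s.
Stage 3: m₀ = 46,620 kg, m_f = 46,620 − 36,500 = 10,120 kg; Δv = 363×9.8×ln(4.607) = 3557.4×1.5275 ≈ 5434 m/s.
Total Δv = 4153 + 5546 + 5434 = 15133 m/s.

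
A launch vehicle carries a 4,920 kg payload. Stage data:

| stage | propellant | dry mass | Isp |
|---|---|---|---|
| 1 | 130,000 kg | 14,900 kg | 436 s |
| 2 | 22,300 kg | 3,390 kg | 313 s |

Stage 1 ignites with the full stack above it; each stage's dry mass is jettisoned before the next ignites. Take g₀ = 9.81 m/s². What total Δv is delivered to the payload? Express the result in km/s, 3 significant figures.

Δv ≈ 9.78 km/s

Ignition mass of stage 1 = 130,000+14,900 + 22,300+3,390 + 4,920 = 175,510 kg.
Stage 1: m₀ = 175,510 kg, m_f = 175,510 − 130,000 = 45,510 kg; Δv = 436×9.81×ln(3.857) = 4277.2×1.3498 ≈ 5773 m/s.
Stage 2: m₀ = 30,610 kg, m_f = 30,610 − 22,300 = 8,310 kg; Δv = 313×9.81×ln(3.684) = 3070.5×1.3039 ≈ 4004 m/s.
Total Δv = 5773 + 4004 = 9777 m/s.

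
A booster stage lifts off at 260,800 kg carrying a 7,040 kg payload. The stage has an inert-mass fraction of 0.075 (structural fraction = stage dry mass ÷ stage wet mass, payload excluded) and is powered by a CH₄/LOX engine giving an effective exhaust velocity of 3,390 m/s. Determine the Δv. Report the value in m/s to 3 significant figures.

Stage wet mass = m₀ − payload = 260,800 − 7,040 = 253,760 kg.
Stage dry mass = ε × stage wet mass = 0.075 × 253,760 = 19,032 kg.
Burnout mass m_f = stage dry + payload = 19,032 + 7,040 = 26,072 kg.
By the Tsiolkovsky rocket equation, Δv = v_e · ln(260,800/26,072) = 3390.0 × ln(10) = 3390.0 × 2.3029 ≈ 7807 m/s.

Δv ≈ 7810 m/s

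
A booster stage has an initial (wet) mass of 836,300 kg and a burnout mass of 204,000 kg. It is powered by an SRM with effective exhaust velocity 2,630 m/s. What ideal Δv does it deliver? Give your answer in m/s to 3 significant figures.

By the Tsiolkovsky rocket equation, Δv = v_e · ln(m₀/m_f) = 2630.0 × ln(4.1) = 2630.0 × 1.4109 ≈ 3710.6 m/s.

Δv ≈ 3710 m/s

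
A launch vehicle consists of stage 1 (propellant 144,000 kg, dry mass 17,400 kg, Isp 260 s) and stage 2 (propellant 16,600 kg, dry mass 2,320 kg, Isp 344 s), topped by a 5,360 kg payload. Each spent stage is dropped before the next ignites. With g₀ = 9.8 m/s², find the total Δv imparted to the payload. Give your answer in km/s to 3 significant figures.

Δv ≈ 7.69 km/s

Ignition mass of stage 1 = 144,000+17,400 + 16,600+2,320 + 5,360 = 185,680 kg.
Stage 1: m₀ = 185,680 kg, m_f = 185,680 − 144,000 = 41,680 kg; Δv = 260×9.8×ln(4.455) = 2548.0×1.4940 ≈ 3807 m/s.
Stage 2: m₀ = 24,280 kg, m_f = 24,280 − 16,600 = 7,680 kg; Δv = 344×9.8×ln(3.161) = 3371.2×1.1510 ≈ 3880 m/s.
Total Δv = 3807 + 3880 = 7687 m/s.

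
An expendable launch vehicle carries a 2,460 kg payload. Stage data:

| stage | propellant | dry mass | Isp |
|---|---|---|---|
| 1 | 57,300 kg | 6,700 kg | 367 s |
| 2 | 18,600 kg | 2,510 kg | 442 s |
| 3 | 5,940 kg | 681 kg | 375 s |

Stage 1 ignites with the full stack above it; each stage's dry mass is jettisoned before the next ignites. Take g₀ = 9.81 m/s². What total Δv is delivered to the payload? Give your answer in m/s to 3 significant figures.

Δv ≈ 11400 m/s

Ignition mass of stage 1 = 57,300+6,700 + 18,600+2,510 + 5,940+681 + 2,460 = 94,191 kg.
Stage 1: m₀ = 94,191 kg, m_f = 94,191 − 57,300 = 36,891 kg; Δv = 367×9.81×ln(2.553) = 3600.3×0.9374 ≈ 3375 m/s.
Stage 2: m₀ = 30,191 kg, m_f = 30,191 − 18,600 = 11,591 kg; Δv = 442×9.81×ln(2.605) = 4336.0×0.9573 ≈ 4151 m/s.
Stage 3: m₀ = 9,081 kg, m_f = 9,081 − 5,940 = 3,141 kg; Δv = 375×9.81×ln(2.891) = 3678.8×1.0616 ≈ 3906 m/s.
Total Δv = 3375 + 4151 + 3906 = 11432 m/s.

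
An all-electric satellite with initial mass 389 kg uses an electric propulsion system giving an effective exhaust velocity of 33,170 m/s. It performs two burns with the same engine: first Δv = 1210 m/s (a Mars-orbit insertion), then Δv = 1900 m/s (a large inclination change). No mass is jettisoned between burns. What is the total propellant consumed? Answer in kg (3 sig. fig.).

After the first burn: m = 389 × exp(−1210/33170.0) = 389 × 0.96418 = 375.066 kg.
After the second burn: m = 375.066 × exp(−1900/33170.0) = 375.066 × 0.94433 = 354.186 kg.
Total propellant = m₀ − m_final = 389 − 354.186 = 34.814 kg.

total propellant consumed ≈ 34.8 kg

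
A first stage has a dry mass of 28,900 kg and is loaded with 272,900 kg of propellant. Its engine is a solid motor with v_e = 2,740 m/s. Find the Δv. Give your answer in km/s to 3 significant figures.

m₀ = m_dry + m_prop = 28,900 + 272,900 = 301,800 kg.
Rocket equation: Δv = v_e · ln(m₀/m_f) = 2740.0 × ln(10.44) = 2740.0 × 2.3459 ≈ 6427.8 m/s.

Δv ≈ 6.43 km/s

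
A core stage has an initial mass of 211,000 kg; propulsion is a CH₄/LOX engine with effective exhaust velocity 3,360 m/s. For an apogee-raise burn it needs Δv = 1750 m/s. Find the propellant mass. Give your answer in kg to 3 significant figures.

From the ideal rocket equation, m₀/m_f = exp(Δv / v_e) = exp(1750 / 3360.0) = exp(0.5208) = 1.6834.
m_f = 211,000 / 1.6834 = 125,342 kg, so propellant = m₀ − m_f = 211,000 − 125,342 = 85,658 kg.

propellant mass ≈ 85700 kg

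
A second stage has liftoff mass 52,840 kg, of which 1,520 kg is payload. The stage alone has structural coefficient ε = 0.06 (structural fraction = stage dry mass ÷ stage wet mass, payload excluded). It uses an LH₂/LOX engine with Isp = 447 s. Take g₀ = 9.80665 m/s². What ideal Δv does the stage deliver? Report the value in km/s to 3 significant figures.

Δv ≈ 10.7 km/s

Stage wet mass = m₀ − payload = 52,840 − 1,520 = 51,320 kg.
Stage dry mass = ε × stage wet mass = 0.06 × 51,320 = 3,079.2 kg.
Burnout mass m_f = stage dry + payload = 3,079.2 + 1,520 = 4,599.2 kg.
v_e = Isp · g₀ = 447 × 9.80665 = 4383.6 m/s.
From the ideal rocket equation, Δv = v_e · ln(52,840/4,599.2) = 4383.6 × ln(11.49) = 4383.6 × 2.4414 ≈ 10702 m/s.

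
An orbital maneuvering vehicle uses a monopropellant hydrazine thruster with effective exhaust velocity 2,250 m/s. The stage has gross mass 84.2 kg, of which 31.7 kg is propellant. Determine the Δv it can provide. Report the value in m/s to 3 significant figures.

Δv ≈ 1060 m/s

m_f = m₀ − m_prop = 84.2 − 31.7 = 52.5 kg.
Rocket equation: Δv = v_e · ln(m₀/m_f) = 2250.0 × ln(1.604) = 2250.0 × 0.4724 ≈ 1062.9 m/s.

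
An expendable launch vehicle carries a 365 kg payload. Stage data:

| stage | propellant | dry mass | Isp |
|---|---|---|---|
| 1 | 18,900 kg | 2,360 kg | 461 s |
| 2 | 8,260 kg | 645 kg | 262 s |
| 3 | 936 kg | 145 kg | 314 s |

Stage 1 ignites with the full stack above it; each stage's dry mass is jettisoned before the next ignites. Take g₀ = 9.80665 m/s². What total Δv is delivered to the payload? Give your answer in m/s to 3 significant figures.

Ignition mass of stage 1 = 18,900+2,360 + 8,260+645 + 936+145 + 365 = 31,611 kg.
Stage 1: m₀ = 31,611 kg, m_f = 31,611 − 18,900 = 12,711 kg; Δv = 461×9.80665×ln(2.487) = 4520.9×0.9110 ≈ 4119 m/s.
Stage 2: m₀ = 10,351 kg, m_f = 10,351 − 8,260 = 2,091 kg; Δv = 262×9.80665×ln(4.95) = 2569.3×1.5994 ≈ 4110 m/s.
Stage 3: m₀ = 1,446 kg, m_f = 1,446 − 936 = 510 kg; Δv = 314×9.80665×ln(2.835) = 3079.3×1.0421 ≈ 3209 m/s.
Total Δv = 4119 + 4110 + 3209 = 11438 m/s.

Δv ≈ 11400 m/s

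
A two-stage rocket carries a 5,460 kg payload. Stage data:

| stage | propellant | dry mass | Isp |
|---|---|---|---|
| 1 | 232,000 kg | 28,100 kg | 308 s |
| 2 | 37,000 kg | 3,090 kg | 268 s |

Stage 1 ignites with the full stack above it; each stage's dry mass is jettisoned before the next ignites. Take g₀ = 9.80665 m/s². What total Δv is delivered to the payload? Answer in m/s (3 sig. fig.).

Ignition mass of stage 1 = 232,000+28,100 + 37,000+3,090 + 5,460 = 305,650 kg.
Stage 1: m₀ = 305,650 kg, m_f = 305,650 − 232,000 = 73,650 kg; Δv = 308×9.80665×ln(4.15) = 3020.4×1.4231 ≈ 4298 m/s.
Stage 2: m₀ = 45,550 kg, m_f = 45,550 − 37,000 = 8,550 kg; Δv = 268×9.80665×ln(5.327) = 2628.2×1.6729 ≈ 4397 m/s.
Total Δv = 4298 + 4397 = 8695 m/s.

Δv ≈ 8700 m/s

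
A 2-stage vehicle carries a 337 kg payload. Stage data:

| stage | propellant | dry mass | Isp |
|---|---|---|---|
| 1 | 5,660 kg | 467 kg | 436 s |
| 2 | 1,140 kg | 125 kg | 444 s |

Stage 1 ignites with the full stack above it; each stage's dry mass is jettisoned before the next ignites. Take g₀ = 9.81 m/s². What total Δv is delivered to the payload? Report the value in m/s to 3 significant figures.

Δv ≈ 11100 m/s

Ignition mass of stage 1 = 5,660+467 + 1,140+125 + 337 = 7,729 kg.
Stage 1: m₀ = 7,729 kg, m_f = 7,729 − 5,660 = 2,069 kg; Δv = 436×9.81×ln(3.736) = 4277.2×1.3179 ≈ 5637 m/s.
Stage 2: m₀ = 1,602 kg, m_f = 1,602 − 1,140 = 462 kg; Δv = 444×9.81×ln(3.468) = 4355.6×1.2434 ≈ 5416 m/s.
Total Δv = 5637 + 5416 = 11053 m/s.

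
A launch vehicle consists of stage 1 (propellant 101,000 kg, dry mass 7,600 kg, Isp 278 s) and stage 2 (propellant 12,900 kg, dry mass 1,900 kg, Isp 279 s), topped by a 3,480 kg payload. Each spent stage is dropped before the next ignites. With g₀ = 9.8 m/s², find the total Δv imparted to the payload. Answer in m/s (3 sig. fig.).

Ignition mass of stage 1 = 101,000+7,600 + 12,900+1,900 + 3,480 = 126,880 kg.
Stage 1: m₀ = 126,880 kg, m_f = 126,880 − 101,000 = 25,880 kg; Δv = 278×9.8×ln(4.903) = 2724.4×1.5898 ≈ 4331 m/s.
Stage 2: m₀ = 18,280 kg, m_f = 18,280 − 12,900 = 5,380 kg; Δv = 279×9.8×ln(3.398) = 2734.2×1.2231 ≈ 3344 m/s.
Total Δv = 4331 + 3344 = 7675 m/s.

Δv ≈ 7680 m/s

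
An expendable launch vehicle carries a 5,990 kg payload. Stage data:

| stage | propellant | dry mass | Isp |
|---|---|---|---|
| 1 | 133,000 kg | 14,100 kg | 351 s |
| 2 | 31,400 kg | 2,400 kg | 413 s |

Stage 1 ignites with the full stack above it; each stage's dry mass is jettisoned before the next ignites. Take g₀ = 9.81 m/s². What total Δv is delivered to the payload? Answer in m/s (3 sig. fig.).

Δv ≈ 10600 m/s

Ignition mass of stage 1 = 133,000+14,100 + 31,400+2,400 + 5,990 = 186,890 kg.
Stage 1: m₀ = 186,890 kg, m_f = 186,890 − 133,000 = 53,890 kg; Δv = 351×9.81×ln(3.468) = 3443.3×1.2436 ≈ 4282 m/s.
Stage 2: m₀ = 39,790 kg, m_f = 39,790 − 31,400 = 8,390 kg; Δv = 413×9.81×ln(4.743) = 4051.5×1.5566 ≈ 6307 m/s.
Total Δv = 4282 + 6307 = 10589 m/s.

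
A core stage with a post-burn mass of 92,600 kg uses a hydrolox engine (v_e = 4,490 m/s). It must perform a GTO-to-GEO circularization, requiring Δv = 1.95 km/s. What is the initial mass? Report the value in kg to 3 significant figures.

By the Tsiolkovsky rocket equation, m₀/m_f = exp(Δv / v_e) = exp(1950 / 4490.0) = exp(0.4343) = 1.5439.
m₀ = m_f × 1.5439 = 92,600 × 1.5439 = 142,965 kg.

initial mass ≈ 143000 kg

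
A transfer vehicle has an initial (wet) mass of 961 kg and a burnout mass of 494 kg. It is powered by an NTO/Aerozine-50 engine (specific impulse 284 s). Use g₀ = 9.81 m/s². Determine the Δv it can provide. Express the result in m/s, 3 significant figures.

Δv ≈ 1850 m/s

v_e = Isp · g₀ = 284 × 9.81 = 2786.0 m/s.
Δv = v_e · ln(m₀/m_f) = 2786.0 × ln(1.945) = 2786.0 × 0.6654 ≈ 1853.9 m/s.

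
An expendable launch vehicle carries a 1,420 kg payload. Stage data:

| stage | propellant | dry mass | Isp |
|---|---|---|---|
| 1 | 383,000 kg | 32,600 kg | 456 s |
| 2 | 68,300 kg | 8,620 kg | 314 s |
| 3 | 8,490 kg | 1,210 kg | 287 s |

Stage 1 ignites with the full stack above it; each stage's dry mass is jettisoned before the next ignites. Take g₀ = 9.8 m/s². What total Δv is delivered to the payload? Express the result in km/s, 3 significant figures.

Δv ≈ 15.0 km/s

Ignition mass of stage 1 = 383,000+32,600 + 68,300+8,620 + 8,490+1,210 + 1,420 = 503,640 kg.
Stage 1: m₀ = 503,640 kg, m_f = 503,640 − 383,000 = 120,640 kg; Δv = 456×9.8×ln(4.175) = 4468.8×1.4291 ≈ 6386 m/s.
Stage 2: m₀ = 88,040 kg, m_f = 88,040 − 68,300 = 19,740 kg; Δv = 314×9.8×ln(4.46) = 3077.2×1.4951 ≈ 4601 m/s.
Stage 3: m₀ = 11,120 kg, m_f = 11,120 − 8,490 = 2,630 kg; Δv = 287×9.8×ln(4.228) = 2812.6×1.4418 ≈ 4055 m/s.
Total Δv = 6386 + 4601 + 4055 = 15042 m/s.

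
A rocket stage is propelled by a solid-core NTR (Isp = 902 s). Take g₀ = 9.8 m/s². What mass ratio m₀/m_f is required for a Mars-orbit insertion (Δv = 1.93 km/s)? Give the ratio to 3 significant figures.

mass ratio ≈ 1.24

v_e = Isp · g₀ = 902 × 9.8 = 8839.6 m/s.
Rocket equation: m₀/m_f = exp(Δv / v_e) = exp(1930 / 8839.6) = exp(0.2183) = 1.2440.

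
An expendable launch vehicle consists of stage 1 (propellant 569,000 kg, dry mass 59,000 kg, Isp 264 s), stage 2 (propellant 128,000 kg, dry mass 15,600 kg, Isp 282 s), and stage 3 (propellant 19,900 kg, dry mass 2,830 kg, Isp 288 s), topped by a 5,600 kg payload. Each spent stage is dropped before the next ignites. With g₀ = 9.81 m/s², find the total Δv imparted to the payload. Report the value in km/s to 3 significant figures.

Ignition mass of stage 1 = 569,000+59,000 + 128,000+15,600 + 19,900+2,830 + 5,600 = 799,930 kg.
Stage 1: m₀ = 799,930 kg, m_f = 799,930 − 569,000 = 230,930 kg; Δv = 264×9.81×ln(3.464) = 2589.8×1.2424 ≈ 3218 m/s.
Stage 2: m₀ = 171,930 kg, m_f = 171,930 − 128,000 = 43,930 kg; Δv = 282×9.81×ln(3.914) = 2766.4×1.3645 ≈ 3775 m/s.
Stage 3: m₀ = 28,330 kg, m_f = 28,330 − 19,900 = 8,430 kg; Δv = 288×9.81×ln(3.361) = 2825.3×1.2121 ≈ 3425 m/s.
Total Δv = 3218 + 3775 + 3425 = 10418 m/s.

Δv ≈ 10.4 km/s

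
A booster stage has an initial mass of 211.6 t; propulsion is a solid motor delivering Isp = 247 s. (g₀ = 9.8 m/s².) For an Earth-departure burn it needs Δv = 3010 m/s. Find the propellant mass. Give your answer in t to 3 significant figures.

propellant mass ≈ 151 t

v_e = Isp · g₀ = 247 × 9.8 = 2420.6 m/s.
m₀/m_f = exp(Δv / v_e) = exp(3010 / 2420.6) = exp(1.2435) = 3.4677.
m_f = 211.6 / 3.4677 = 61.0203 t, so propellant = m₀ − m_f = 211.6 − 61.0203 = 150.5797 t.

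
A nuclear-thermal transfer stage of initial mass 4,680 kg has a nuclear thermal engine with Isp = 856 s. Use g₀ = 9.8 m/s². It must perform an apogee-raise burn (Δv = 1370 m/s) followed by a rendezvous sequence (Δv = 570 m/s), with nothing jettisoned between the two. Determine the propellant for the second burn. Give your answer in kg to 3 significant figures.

v_e = Isp · g₀ = 856 × 9.8 = 8388.8 m/s.
After the first burn: m = 4680 × exp(−1370/8388.8) = 4680 × 0.84933 = 3,974.86 kg.
After the second burn: m = 3,974.86 × exp(−570/8388.8) = 3,974.86 × 0.93431 = 3,713.75 kg.
Second-burn propellant = 3,974.86 − 3,713.75 = 261.11 kg.

propellant for the second burn ≈ 261 kg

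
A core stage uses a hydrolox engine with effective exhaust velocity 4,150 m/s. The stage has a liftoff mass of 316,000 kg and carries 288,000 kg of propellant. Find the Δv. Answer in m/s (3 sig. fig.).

m_f = m₀ − m_prop = 316,000 − 288,000 = 28,000 kg.
By the Tsiolkovsky rocket equation, Δv = v_e · ln(m₀/m_f) = 4150.0 × ln(11.29) = 4150.0 × 2.4235 ≈ 10057.7 m/s.

Δv ≈ 10100 m/s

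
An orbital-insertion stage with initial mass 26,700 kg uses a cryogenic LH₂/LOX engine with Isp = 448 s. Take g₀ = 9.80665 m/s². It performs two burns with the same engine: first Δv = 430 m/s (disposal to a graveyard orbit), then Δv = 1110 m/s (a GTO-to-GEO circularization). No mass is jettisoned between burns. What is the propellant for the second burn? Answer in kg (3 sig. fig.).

v_e = Isp · g₀ = 448 × 9.80665 = 4393.4 m/s.
After the first burn: m = 26700 × exp(−430/4393.4) = 26700 × 0.90676 = 24,210.5 kg.
After the second burn: m = 24,210.5 × exp(−1110/4393.4) = 24,210.5 × 0.77674 = 18,805.3 kg.
Second-burn propellant = 24,210.5 − 18,805.3 = 5,405.2 kg.

propellant for the second burn ≈ 5410 kg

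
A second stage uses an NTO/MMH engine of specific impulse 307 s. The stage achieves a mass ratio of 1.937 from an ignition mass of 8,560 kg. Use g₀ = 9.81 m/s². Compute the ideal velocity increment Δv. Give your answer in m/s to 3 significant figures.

v_e = Isp · g₀ = 307 × 9.81 = 3011.7 m/s.
Δv = v_e · ln(1.937) = 3011.7 × 0.6611 ≈ 1991.1 m/s.

Δv ≈ 1990 m/s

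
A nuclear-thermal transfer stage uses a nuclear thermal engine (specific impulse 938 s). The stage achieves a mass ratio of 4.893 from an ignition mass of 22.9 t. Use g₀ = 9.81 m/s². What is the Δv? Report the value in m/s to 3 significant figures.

v_e = Isp · g₀ = 938 × 9.81 = 9201.8 m/s.
Δv = v_e · ln(4.893) = 9201.8 × 1.5878 ≈ 14610.6 m/s.

Δv ≈ 14600 m/s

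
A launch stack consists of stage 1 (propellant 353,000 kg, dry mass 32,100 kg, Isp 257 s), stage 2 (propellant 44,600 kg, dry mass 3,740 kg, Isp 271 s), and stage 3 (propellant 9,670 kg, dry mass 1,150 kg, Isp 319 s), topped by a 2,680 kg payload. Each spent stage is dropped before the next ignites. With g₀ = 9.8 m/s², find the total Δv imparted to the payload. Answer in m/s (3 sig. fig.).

Δv ≈ 11300 m/s

Ignition mass of stage 1 = 353,000+32,100 + 44,600+3,740 + 9,670+1,150 + 2,680 = 446,940 kg.
Stage 1: m₀ = 446,940 kg, m_f = 446,940 − 353,000 = 93,940 kg; Δv = 257×9.8×ln(4.758) = 2518.6×1.5598 ≈ 3928 m/s.
Stage 2: m₀ = 61,840 kg, m_f = 61,840 − 44,600 = 17,240 kg; Δv = 271×9.8×ln(3.587) = 2655.8×1.2773 ≈ 3392 m/s.
Stage 3: m₀ = 13,500 kg, m_f = 13,500 − 9,670 = 3,830 kg; Δv = 319×9.8×ln(3.525) = 3126.2×1.2598 ≈ 3938 m/s.
Total Δv = 3928 + 3392 + 3938 = 11258 m/s.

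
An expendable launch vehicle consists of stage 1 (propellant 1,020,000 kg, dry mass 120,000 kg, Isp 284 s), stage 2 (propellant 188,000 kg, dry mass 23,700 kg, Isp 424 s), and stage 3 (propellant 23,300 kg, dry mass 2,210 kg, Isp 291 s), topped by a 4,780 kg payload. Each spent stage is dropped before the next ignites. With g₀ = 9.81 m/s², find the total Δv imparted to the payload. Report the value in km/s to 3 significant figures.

Ignition mass of stage 1 = 1,020,000+120,000 + 188,000+23,700 + 23,300+2,210 + 4,780 = 1,381,990 kg.
Stage 1: m₀ = 1,381,990 kg, m_f = 1,381,990 − 1,020,000 = 361,990 kg; Δv = 284×9.81×ln(3.818) = 2786.0×1.3397 ≈ 3732 m/s.
Stage 2: m₀ = 241,990 kg, m_f = 241,990 − 188,000 = 53,990 kg; Δv = 424×9.81×ln(4.482) = 4159.4×1.5001 ≈ 6240 m/s.
Stage 3: m₀ = 30,290 kg, m_f = 30,290 − 23,300 = 6,990 kg; Δv = 291×9.81×ln(4.333) = 2854.7×1.4663 ≈ 4186 m/s.
Total Δv = 3732 + 6240 + 4186 = 14158 m/s.

Δv ≈ 14.2 km/s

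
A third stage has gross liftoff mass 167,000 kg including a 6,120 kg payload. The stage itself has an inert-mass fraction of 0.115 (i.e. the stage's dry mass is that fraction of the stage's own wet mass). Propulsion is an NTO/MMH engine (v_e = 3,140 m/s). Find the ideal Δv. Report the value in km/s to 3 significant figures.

Stage wet mass = m₀ − payload = 167,000 − 6,120 = 160,880 kg.
Stage dry mass = ε × stage wet mass = 0.115 × 160,880 = 18,501.2 kg.
Burnout mass m_f = stage dry + payload = 18,501.2 + 6,120 = 24,621.2 kg.
Using Δv = v_e ln(m₀/m_f): Δv = v_e · ln(167,000/24,621.2) = 3140.0 × ln(6.783) = 3140.0 × 1.9144 ≈ 6011 m/s.

Δv ≈ 6.01 km/s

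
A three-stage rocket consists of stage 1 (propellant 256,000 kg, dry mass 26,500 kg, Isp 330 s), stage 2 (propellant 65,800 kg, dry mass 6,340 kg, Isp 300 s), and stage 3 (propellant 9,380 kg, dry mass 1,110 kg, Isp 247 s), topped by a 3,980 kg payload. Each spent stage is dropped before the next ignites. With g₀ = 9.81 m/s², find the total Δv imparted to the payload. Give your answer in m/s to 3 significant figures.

Ignition mass of stage 1 = 256,000+26,500 + 65,800+6,340 + 9,380+1,110 + 3,980 = 369,110 kg.
Stage 1: m₀ = 369,110 kg, m_f = 369,110 − 256,000 = 113,110 kg; Δv = 330×9.81×ln(3.263) = 3237.3×1.1827 ≈ 3829 m/s.
Stage 2: m₀ = 86,610 kg, m_f = 86,610 − 65,800 = 20,810 kg; Δv = 300×9.81×ln(4.162) = 2943.0×1.4260 ≈ 4197 m/s.
Stage 3: m₀ = 14,470 kg, m_f = 14,470 − 9,380 = 5,090 kg; Δv = 247×9.81×ln(2.843) = 2423.1×1.0448 ≈ 2532 m/s.
Total Δv = 3829 + 4197 + 2532 = 10558 m/s.

Δv ≈ 10600 m/s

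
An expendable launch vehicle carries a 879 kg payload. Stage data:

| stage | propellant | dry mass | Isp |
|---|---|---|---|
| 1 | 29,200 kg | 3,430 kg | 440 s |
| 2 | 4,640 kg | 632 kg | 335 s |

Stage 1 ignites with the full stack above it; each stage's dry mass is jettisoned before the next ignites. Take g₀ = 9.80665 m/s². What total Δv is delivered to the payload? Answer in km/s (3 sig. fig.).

Ignition mass of stage 1 = 29,200+3,430 + 4,640+632 + 879 = 38,781 kg.
Stage 1: m₀ = 38,781 kg, m_f = 38,781 − 29,200 = 9,581 kg; Δv = 440×9.80665×ln(4.048) = 4314.9×1.3981 ≈ 6033 m/s.
Stage 2: m₀ = 6,151 kg, m_f = 6,151 − 4,640 = 1,511 kg; Δv = 335×9.80665×ln(4.071) = 3285.2×1.4038 ≈ 4612 m/s.
Total Δv = 6033 + 4612 = 10645 m/s.

Δv ≈ 10.6 km/s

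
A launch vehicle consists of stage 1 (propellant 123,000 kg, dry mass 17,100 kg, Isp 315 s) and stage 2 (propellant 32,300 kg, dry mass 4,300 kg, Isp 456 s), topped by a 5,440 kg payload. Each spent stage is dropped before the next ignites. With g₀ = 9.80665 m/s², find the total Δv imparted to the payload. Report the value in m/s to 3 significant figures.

Ignition mass of stage 1 = 123,000+17,100 + 32,300+4,300 + 5,440 = 182,140 kg.
Stage 1: m₀ = 182,140 kg, m_f = 182,140 − 123,000 = 59,140 kg; Δv = 315×9.80665×ln(3.08) = 3089.1×1.1249 ≈ 3475 m/s.
Stage 2: m₀ = 42,040 kg, m_f = 42,040 − 32,300 = 9,740 kg; Δv = 456×9.80665×ln(4.316) = 4471.8×1.4624 ≈ 6540 m/s.
Total Δv = 3475 + 6540 = 10015 m/s.

Δv ≈ 10000 m/s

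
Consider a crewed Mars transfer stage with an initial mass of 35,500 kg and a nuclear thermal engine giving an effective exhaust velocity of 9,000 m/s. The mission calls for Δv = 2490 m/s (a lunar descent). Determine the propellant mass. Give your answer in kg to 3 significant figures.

m₀/m_f = exp(Δv / v_e) = exp(2490 / 9000.0) = exp(0.2767) = 1.3187.
m_f = 35,500 / 1.3187 = 26,920.5 kg, so propellant = m₀ − m_f = 35,500 − 26,920.5 = 8,579.5 kg.

propellant mass ≈ 8580 kg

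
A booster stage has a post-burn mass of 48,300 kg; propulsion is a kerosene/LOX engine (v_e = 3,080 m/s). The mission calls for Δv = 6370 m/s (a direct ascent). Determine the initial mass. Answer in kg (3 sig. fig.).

m₀/m_f = exp(Δv / v_e) = exp(6370 / 3080.0) = exp(2.0682) = 7.9104.
m₀ = m_f × 7.9104 = 48,300 × 7.9104 = 382,072 kg.

initial mass ≈ 382000 kg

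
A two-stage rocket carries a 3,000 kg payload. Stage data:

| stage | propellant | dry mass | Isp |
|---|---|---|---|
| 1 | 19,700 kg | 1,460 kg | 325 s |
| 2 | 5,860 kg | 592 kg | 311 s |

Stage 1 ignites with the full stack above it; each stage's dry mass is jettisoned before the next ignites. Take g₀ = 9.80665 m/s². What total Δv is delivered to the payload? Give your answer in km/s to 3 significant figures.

Δv ≈ 6.24 km/s

Ignition mass of stage 1 = 19,700+1,460 + 5,860+592 + 3,000 = 30,612 kg.
Stage 1: m₀ = 30,612 kg, m_f = 30,612 − 19,700 = 10,912 kg; Δv = 325×9.80665×ln(2.805) = 3187.2×1.0315 ≈ 3288 m/s.
Stage 2: m₀ = 9,452 kg, m_f = 9,452 − 5,860 = 3,592 kg; Δv = 311×9.80665×ln(2.631) = 3049.9×0.9675 ≈ 2951 m/s.
Total Δv = 3288 + 2951 = 6239 m/s.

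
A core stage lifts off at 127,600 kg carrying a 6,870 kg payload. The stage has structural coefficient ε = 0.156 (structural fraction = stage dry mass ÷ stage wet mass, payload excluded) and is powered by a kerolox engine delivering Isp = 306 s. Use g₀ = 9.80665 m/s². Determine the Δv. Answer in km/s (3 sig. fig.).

Δv ≈ 4.81 km/s

Stage wet mass = m₀ − payload = 127,600 − 6,870 = 120,730 kg.
Stage dry mass = ε × stage wet mass = 0.156 × 120,730 = 18,833.9 kg.
Burnout mass m_f = stage dry + payload = 18,833.9 + 6,870 = 25,703.9 kg.
v_e = Isp · g₀ = 306 × 9.80665 = 3000.8 m/s.
Using Δv = v_e ln(m₀/m_f): Δv = v_e · ln(127,600/25,703.9) = 3000.8 × ln(4.964) = 3000.8 × 1.6023 ≈ 4808 m/s.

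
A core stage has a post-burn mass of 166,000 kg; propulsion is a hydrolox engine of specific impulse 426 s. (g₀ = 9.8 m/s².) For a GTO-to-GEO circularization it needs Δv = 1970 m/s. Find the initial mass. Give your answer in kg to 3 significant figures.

initial mass ≈ 266000 kg

v_e = Isp · g₀ = 426 × 9.8 = 4174.8 m/s.
By the Tsiolkovsky rocket equation, m₀/m_f = exp(Δv / v_e) = exp(1970 / 4174.8) = exp(0.4719) = 1.6030.
m₀ = m_f × 1.6030 = 166,000 × 1.6030 = 266,098 kg.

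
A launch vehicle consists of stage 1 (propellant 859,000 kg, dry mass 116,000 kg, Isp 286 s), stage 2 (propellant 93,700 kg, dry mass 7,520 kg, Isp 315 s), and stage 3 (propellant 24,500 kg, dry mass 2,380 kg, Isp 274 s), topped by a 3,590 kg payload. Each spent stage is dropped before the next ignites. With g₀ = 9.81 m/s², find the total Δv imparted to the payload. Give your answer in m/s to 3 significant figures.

Ignition mass of stage 1 = 859,000+116,000 + 93,700+7,520 + 24,500+2,380 + 3,590 = 1,106,690 kg.
Stage 1: m₀ = 1,106,690 kg, m_f = 1,106,690 − 859,000 = 247,690 kg; Δv = 286×9.81×ln(4.468) = 2805.7×1.4970 ≈ 4200 m/s.
Stage 2: m₀ = 131,690 kg, m_f = 131,690 − 93,700 = 37,990 kg; Δv = 315×9.81×ln(3.466) = 3090.2×1.2431 ≈ 3841 m/s.
Stage 3: m₀ = 30,470 kg, m_f = 30,470 − 24,500 = 5,970 kg; Δv = 274×9.81×ln(5.104) = 2687.9×1.6300 ≈ 4381 m/s.
Total Δv = 4200 + 3841 + 4381 = 12422 m/s.

Δv ≈ 12400 m/s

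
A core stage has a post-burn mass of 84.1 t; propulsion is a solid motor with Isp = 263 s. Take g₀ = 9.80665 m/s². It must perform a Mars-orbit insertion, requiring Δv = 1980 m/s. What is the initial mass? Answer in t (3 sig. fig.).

v_e = Isp · g₀ = 263 × 9.80665 = 2579.1 m/s.
m₀/m_f = exp(Δv / v_e) = exp(1980 / 2579.1) = exp(0.7677) = 2.1548.
m₀ = m_f × 2.1548 = 84.1 × 2.1548 = 181.219 t.

initial mass ≈ 181 t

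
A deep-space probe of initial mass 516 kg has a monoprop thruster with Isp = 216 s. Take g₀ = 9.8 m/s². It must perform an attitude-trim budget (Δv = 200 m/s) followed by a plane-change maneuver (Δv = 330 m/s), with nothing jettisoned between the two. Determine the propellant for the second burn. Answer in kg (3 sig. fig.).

v_e = Isp · g₀ = 216 × 9.8 = 2116.8 m/s.
After the first burn: m = 516 × exp(−200/2116.8) = 516 × 0.90984 = 469.477 kg.
After the second burn: m = 469.477 × exp(−330/2116.8) = 469.477 × 0.85565 = 401.708 kg.
Second-burn propellant = 469.477 − 401.708 = 67.769 kg.

propellant for the second burn ≈ 67.8 kg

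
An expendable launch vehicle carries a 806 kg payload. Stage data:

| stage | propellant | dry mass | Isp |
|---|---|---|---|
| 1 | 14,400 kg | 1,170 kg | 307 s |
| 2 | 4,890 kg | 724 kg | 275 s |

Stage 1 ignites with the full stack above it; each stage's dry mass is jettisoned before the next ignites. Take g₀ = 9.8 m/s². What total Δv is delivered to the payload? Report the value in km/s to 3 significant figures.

Ignition mass of stage 1 = 14,400+1,170 + 4,890+724 + 806 = 21,990 kg.
Stage 1: m₀ = 21,990 kg, m_f = 21,990 − 14,400 = 7,590 kg; Δv = 307×9.8×ln(2.897) = 3008.6×1.0638 ≈ 3200 m/s.
Stage 2: m₀ = 6,420 kg, m_f = 6,420 − 4,890 = 1,530 kg; Δv = 275×9.8×ln(4.196) = 2695.0×1.4342 ≈ 3865 m/s.
Total Δv = 3200 + 3865 = 7065 m/s.

Δv ≈ 7.07 km/s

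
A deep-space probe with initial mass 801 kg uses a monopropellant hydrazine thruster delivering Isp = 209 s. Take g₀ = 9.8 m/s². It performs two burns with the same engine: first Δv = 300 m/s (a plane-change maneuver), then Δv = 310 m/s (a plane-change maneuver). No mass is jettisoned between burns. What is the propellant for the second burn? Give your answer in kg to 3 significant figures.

v_e = Isp · g₀ = 209 × 9.8 = 2048.2 m/s.
After the first burn: m = 801 × exp(−300/2048.2) = 801 × 0.86375 = 691.864 kg.
After the second burn: m = 691.864 × exp(−310/2048.2) = 691.864 × 0.85954 = 594.685 kg.
Second-burn propellant = 691.864 − 594.685 = 97.179 kg.

propellant for the second burn ≈ 97.2 kg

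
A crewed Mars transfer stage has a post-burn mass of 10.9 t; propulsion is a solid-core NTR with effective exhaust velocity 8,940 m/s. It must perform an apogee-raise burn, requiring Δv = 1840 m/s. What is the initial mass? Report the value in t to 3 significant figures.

Using Δv = v_e ln(m₀/m_f): m₀/m_f = exp(Δv / v_e) = exp(1840 / 8940.0) = exp(0.2058) = 1.2285.
m₀ = m_f × 1.2285 = 10.9 × 1.2285 = 13.3907 t.

initial mass ≈ 13.4 t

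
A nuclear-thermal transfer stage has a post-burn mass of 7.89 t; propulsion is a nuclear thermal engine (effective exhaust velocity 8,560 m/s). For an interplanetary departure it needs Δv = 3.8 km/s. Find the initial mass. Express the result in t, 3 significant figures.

initial mass ≈ 12.3 t

m₀/m_f = exp(Δv / v_e) = exp(3800 / 8560.0) = exp(0.4439) = 1.5588.
m₀ = m_f × 1.5588 = 7.89 × 1.5588 = 12.2989 t.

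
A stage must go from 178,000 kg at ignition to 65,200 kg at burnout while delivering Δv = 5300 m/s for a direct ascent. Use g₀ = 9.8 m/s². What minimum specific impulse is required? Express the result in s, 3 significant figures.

ln(m₀/m_f) = ln(178000/65200) = ln(2.73) = 1.0043.
v_e = Δv / ln(m₀/m_f) = 5300 / 1.0043 = 5277.2 m/s.
Isp = v_e / g₀ = 5277.2 / 9.8 = 538.5 s.

Isp ≈ 538 s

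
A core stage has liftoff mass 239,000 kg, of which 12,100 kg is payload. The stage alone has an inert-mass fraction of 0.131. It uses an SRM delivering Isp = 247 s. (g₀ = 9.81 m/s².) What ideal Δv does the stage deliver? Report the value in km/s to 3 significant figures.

Stage wet mass = m₀ − payload = 239,000 − 12,100 = 226,900 kg.
Stage dry mass = ε × stage wet mass = 0.131 × 226,900 = 29,723.9 kg.
Burnout mass m_f = stage dry + payload = 29,723.9 + 12,100 = 41,823.9 kg.
v_e = Isp · g₀ = 247 × 9.81 = 2423.1 m/s.
Δv = v_e · ln(239,000/41,823.9) = 2423.1 × ln(5.714) = 2423.1 × 1.7430 ≈ 4223 m/s.

Δv ≈ 4.22 km/s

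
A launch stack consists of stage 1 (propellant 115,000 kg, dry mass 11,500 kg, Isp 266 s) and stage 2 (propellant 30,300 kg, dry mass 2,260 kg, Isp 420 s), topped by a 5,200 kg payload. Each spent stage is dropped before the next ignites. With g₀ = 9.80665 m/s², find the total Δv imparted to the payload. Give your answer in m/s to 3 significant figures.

Δv ≈ 9820 m/s

Ignition mass of stage 1 = 115,000+11,500 + 30,300+2,260 + 5,200 = 164,260 kg.
Stage 1: m₀ = 164,260 kg, m_f = 164,260 − 115,000 = 49,260 kg; Δv = 266×9.80665×ln(3.335) = 2608.6×1.2043 ≈ 3142 m/s.
Stage 2: m₀ = 37,760 kg, m_f = 37,760 − 30,300 = 7,460 kg; Δv = 420×9.80665×ln(5.062) = 4118.8×1.6217 ≈ 6679 m/s.
Total Δv = 3142 + 6679 = 9821 m/s.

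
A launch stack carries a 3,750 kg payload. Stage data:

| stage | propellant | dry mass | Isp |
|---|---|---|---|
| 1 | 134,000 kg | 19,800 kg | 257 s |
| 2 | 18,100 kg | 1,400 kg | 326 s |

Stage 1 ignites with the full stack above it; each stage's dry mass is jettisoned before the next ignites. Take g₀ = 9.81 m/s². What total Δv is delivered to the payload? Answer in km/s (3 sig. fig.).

Ignition mass of stage 1 = 134,000+19,800 + 18,100+1,400 + 3,750 = 177,050 kg.
Stage 1: m₀ = 177,050 kg, m_f = 177,050 − 134,000 = 43,050 kg; Δv = 257×9.81×ln(4.113) = 2521.2×1.4141 ≈ 3565 m/s.
Stage 2: m₀ = 23,250 kg, m_f = 23,250 − 18,100 = 5,150 kg; Δv = 326×9.81×ln(4.515) = 3198.1×1.5073 ≈ 4820 m/s.
Total Δv = 3565 + 4820 = 8385 m/s.

Δv ≈ 8.39 km/s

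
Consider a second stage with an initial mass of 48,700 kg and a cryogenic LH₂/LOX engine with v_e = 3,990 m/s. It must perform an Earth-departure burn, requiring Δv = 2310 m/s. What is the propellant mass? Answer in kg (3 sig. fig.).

By the Tsiolkovsky rocket equation, m₀/m_f = exp(Δv / v_e) = exp(2310 / 3990.0) = exp(0.5789) = 1.7842.
m_f = 48,700 / 1.7842 = 27,295.1 kg, so propellant = m₀ − m_f = 48,700 − 27,295.1 = 21,404.9 kg.

propellant mass ≈ 21400 kg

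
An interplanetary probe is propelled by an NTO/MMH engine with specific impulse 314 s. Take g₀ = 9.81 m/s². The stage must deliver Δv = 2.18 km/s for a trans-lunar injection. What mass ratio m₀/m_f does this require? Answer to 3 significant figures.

v_e = Isp · g₀ = 314 × 9.81 = 3080.3 m/s.
Rocket equation: m₀/m_f = exp(Δv / v_e) = exp(2180 / 3080.3) = exp(0.7077) = 2.0293.

mass ratio ≈ 2.03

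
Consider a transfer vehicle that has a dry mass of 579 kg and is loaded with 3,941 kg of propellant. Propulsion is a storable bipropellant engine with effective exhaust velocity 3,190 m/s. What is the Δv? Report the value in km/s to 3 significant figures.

m₀ = m_dry + m_prop = 579 + 3,941 = 4,520 kg.
From the ideal rocket equation, Δv = v_e · ln(m₀/m_f) = 3190.0 × ln(7.807) = 3190.0 × 2.0550 ≈ 6555.3 m/s.

Δv ≈ 6.56 km/s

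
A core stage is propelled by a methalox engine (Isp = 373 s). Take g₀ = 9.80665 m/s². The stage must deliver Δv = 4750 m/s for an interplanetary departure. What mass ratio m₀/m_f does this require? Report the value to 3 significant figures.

mass ratio ≈ 3.66

v_e = Isp · g₀ = 373 × 9.80665 = 3657.9 m/s.
m₀/m_f = exp(Δv / v_e) = exp(4750 / 3657.9) = exp(1.2986) = 3.6640.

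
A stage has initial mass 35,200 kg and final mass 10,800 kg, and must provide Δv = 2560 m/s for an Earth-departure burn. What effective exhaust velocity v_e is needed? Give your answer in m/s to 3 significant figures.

v_e ≈ 2170 m/s

ln(m₀/m_f) = ln(35200/10800) = ln(3.259) = 1.1815.
Using Δv = v_e ln(m₀/m_f): v_e = Δv / ln(m₀/m_f) = 2560 / 1.1815 = 2166.7 m/s.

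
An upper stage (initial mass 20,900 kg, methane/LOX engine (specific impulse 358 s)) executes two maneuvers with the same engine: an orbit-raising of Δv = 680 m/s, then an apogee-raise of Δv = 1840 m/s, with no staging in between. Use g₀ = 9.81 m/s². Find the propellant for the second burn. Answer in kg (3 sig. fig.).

propellant for the second burn ≈ 7020 kg

v_e = Isp · g₀ = 358 × 9.81 = 3512.0 m/s.
After the first burn: m = 20900 × exp(−680/3512.0) = 20900 × 0.82397 = 17,221 kg.
After the second burn: m = 17,221 × exp(−1840/3512.0) = 17,221 × 0.59219 = 10,198.1 kg.
Second-burn propellant = 17,221 − 10,198.1 = 7,022.9 kg.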